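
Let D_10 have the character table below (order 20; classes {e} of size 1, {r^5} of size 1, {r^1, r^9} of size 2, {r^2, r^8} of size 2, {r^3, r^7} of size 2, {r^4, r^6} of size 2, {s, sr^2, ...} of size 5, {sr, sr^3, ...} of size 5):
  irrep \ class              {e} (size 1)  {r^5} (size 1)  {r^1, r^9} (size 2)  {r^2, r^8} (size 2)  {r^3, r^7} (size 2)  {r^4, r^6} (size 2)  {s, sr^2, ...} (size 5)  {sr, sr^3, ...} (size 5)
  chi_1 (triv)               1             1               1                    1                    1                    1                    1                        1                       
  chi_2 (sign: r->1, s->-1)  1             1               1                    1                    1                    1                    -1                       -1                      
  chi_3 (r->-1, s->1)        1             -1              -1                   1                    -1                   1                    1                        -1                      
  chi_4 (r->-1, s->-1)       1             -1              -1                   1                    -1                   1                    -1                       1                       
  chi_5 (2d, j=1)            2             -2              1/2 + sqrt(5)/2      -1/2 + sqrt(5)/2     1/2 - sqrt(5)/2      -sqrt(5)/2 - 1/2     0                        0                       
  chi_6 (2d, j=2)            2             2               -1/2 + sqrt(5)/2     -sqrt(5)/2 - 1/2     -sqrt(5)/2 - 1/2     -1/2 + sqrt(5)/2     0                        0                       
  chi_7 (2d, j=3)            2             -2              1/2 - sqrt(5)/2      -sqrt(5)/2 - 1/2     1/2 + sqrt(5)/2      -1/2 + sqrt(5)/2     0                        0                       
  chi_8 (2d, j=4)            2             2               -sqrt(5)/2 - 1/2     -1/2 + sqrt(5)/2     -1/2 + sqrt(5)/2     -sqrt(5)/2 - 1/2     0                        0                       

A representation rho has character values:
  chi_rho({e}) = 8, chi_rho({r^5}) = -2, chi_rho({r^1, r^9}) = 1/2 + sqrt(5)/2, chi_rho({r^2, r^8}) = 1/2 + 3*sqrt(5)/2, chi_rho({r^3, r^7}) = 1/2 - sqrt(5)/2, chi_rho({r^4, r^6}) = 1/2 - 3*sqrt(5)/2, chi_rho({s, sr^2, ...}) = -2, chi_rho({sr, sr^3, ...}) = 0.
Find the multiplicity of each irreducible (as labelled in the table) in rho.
Multiplicities: chi_1: 0, chi_2: 1, chi_3: 0, chi_4: 1, chi_5: 2, chi_6: 0, chi_7: 0, chi_8: 1.

Working: Use <chi_rho, chi> = (1/|G|) sum_C |C| * chi_rho(C) * conj(chi(C)) with |G| = 20 for each irreducible chi in the table:
  <chi_rho, chi_1> = (1/20)[1*(8)*conj(1) + 1*(-2)*conj(1) + 2*(1/2 + sqrt(5)/2)*conj(1) + 2*(1/2 + 3*sqrt(5)/2)*conj(1) + 2*(1/2 - sqrt(5)/2)*conj(1) + 2*(1/2 - 3*sqrt(5)/2)*conj(1) + 5*(-2)*conj(1) + 5*(0)*conj(1)]
      = (1/20)[(8) + (-2) + (1 + sqrt(5)) + (1 + 3*sqrt(5)) + (1 - sqrt(5)) + (1 - 3*sqrt(5)) + (-10) + (0)] = 0/20 = 0
  <chi_rho, chi_2> = (1/20)[1*(8)*conj(1) + 1*(-2)*conj(1) + 2*(1/2 + sqrt(5)/2)*conj(1) + 2*(1/2 + 3*sqrt(5)/2)*conj(1) + 2*(1/2 - sqrt(5)/2)*conj(1) + 2*(1/2 - 3*sqrt(5)/2)*conj(1) + 5*(-2)*conj(-1) + 5*(0)*conj(-1)]
      = (1/20)[(8) + (-2) + (1 + sqrt(5)) + (1 + 3*sqrt(5)) + (1 - sqrt(5)) + (1 - 3*sqrt(5)) + (10) + (0)] = 20/20 = 1
  <chi_rho, chi_3> = (1/20)[1*(8)*conj(1) + 1*(-2)*conj(-1) + 2*(1/2 + sqrt(5)/2)*conj(-1) + 2*(1/2 + 3*sqrt(5)/2)*conj(1) + 2*(1/2 - sqrt(5)/2)*conj(-1) + 2*(1/2 - 3*sqrt(5)/2)*conj(1) + 5*(-2)*conj(1) + 5*(0)*conj(-1)]
      = (1/20)[(8) + (2) + (-sqrt(5) - 1) + (1 + 3*sqrt(5)) + (-1 + sqrt(5)) + (1 - 3*sqrt(5)) + (-10) + (0)] = 0/20 = 0
  <chi_rho, chi_4> = (1/20)[1*(8)*conj(1) + 1*(-2)*conj(-1) + 2*(1/2 + sqrt(5)/2)*conj(-1) + 2*(1/2 + 3*sqrt(5)/2)*conj(1) + 2*(1/2 - sqrt(5)/2)*conj(-1) + 2*(1/2 - 3*sqrt(5)/2)*conj(1) + 5*(-2)*conj(-1) + 5*(0)*conj(1)]
      = (1/20)[(8) + (2) + (-sqrt(5) - 1) + (1 + 3*sqrt(5)) + (-1 + sqrt(5)) + (1 - 3*sqrt(5)) + (10) + (0)] = 20/20 = 1
  <chi_rho, chi_5> = (1/20)[1*(8)*conj(2) + 1*(-2)*conj(-2) + 2*(1/2 + sqrt(5)/2)*conj(1/2 + sqrt(5)/2) + 2*(1/2 + 3*sqrt(5)/2)*conj(-1/2 + sqrt(5)/2) + 2*(1/2 - sqrt(5)/2)*conj(1/2 - sqrt(5)/2) + 2*(1/2 - 3*sqrt(5)/2)*conj(-sqrt(5)/2 - 1/2) + 5*(-2)*conj(0) + 5*(0)*conj(0)]
      = (1/20)[(16) + (4) + (sqrt(5) + 3) + (7 - sqrt(5)) + (3 - sqrt(5)) + (sqrt(5) + 7) + (0) + (0)] = 40/20 = 2
  <chi_rho, chi_6> = (1/20)[1*(8)*conj(2) + 1*(-2)*conj(2) + 2*(1/2 + sqrt(5)/2)*conj(-1/2 + sqrt(5)/2) + 2*(1/2 + 3*sqrt(5)/2)*conj(-sqrt(5)/2 - 1/2) + 2*(1/2 - sqrt(5)/2)*conj(-sqrt(5)/2 - 1/2) + 2*(1/2 - 3*sqrt(5)/2)*conj(-1/2 + sqrt(5)/2) + 5*(-2)*conj(0) + 5*(0)*conj(0)]
      = (1/20)[(16) + (-4) + (2) + (-8 - 2*sqrt(5)) + (2) + (-8 + 2*sqrt(5)) + (0) + (0)] = 0/20 = 0
  <chi_rho, chi_7> = (1/20)[1*(8)*conj(2) + 1*(-2)*conj(-2) + 2*(1/2 + sqrt(5)/2)*conj(1/2 - sqrt(5)/2) + 2*(1/2 + 3*sqrt(5)/2)*conj(-sqrt(5)/2 - 1/2) + 2*(1/2 - sqrt(5)/2)*conj(1/2 + sqrt(5)/2) + 2*(1/2 - 3*sqrt(5)/2)*conj(-1/2 + sqrt(5)/2) + 5*(-2)*conj(0) + 5*(0)*conj(0)]
      = (1/20)[(16) + (4) + (-2) + (-8 - 2*sqrt(5)) + (-2) + (-8 + 2*sqrt(5)) + (0) + (0)] = 0/20 = 0
  <chi_rho, chi_8> = (1/20)[1*(8)*conj(2) + 1*(-2)*conj(2) + 2*(1/2 + sqrt(5)/2)*conj(-sqrt(5)/2 - 1/2) + 2*(1/2 + 3*sqrt(5)/2)*conj(-1/2 + sqrt(5)/2) + 2*(1/2 - sqrt(5)/2)*conj(-1/2 + sqrt(5)/2) + 2*(1/2 - 3*sqrt(5)/2)*conj(-sqrt(5)/2 - 1/2) + 5*(-2)*conj(0) + 5*(0)*conj(0)]
      = (1/20)[(16) + (-4) + (-3 - sqrt(5)) + (7 - sqrt(5)) + (-3 + sqrt(5)) + (sqrt(5) + 7) + (0) + (0)] = 20/20 = 1
Dimension check: dim(rho) = sum (mult * dim) = 0*1 + 1*1 + 0*1 + 1*1 + 2*2 + 0*2 + 0*2 + 1*2 = 8 = chi_rho(e) = 8.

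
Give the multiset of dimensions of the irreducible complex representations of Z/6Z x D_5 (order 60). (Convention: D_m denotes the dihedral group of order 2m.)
Dimensions: 1, 1, 1, 1, 1, 1, 1, 1, 1, 1, 1, 1, 2, 2, 2, 2, 2, 2, 2, 2, 2, 2, 2, 2

Explanation: There are 24 irreducibles (= number of conjugacy classes). Their dimensions d_i satisfy sum d_i^2 = |G| = 60: 1 + 1 + 1 + 1 + 1 + 1 + 1 + 1 + 1 + 1 + 1 + 1 + 4 + 4 + 4 + 4 + 4 + 4 + 4 + 4 + 4 + 4 + 4 + 4 = 60. (For the product with Z/6Z: each of the 6 1-dim characters of Z/6Z tensors with each irrep of D_5, giving 6 copies of each D_5-dimension.)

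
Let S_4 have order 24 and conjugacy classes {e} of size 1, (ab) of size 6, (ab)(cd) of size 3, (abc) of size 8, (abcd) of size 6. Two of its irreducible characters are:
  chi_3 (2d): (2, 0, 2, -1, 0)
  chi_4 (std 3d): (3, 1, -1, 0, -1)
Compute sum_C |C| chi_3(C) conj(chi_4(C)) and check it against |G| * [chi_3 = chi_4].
Sum = 0; so <chi_3, chi_4> = 0 (distinct irreducibles are orthogonal).

Justification: Compute term by term over conjugacy classes (|C| * chi_3(C) * conj(chi_4(C))):
  1*(2)*conj(3) + 6*(0)*conj(1) + 3*(2)*conj(-1) + 8*(-1)*conj(0) + 6*(0)*conj(-1)
  = (6) + (0) + (-6) + (0) + (0)
  = 0.
Dividing by |G| = 24 gives 0/24 = 0, matching the row-orthogonality relation <chi_3, chi_4> = [chi_3 = chi_4].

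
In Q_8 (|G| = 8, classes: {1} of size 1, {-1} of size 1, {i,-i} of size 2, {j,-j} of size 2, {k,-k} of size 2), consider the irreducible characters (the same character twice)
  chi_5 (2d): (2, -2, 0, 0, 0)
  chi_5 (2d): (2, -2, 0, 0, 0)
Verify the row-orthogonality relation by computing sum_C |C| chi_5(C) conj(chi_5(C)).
Sum = 8 = |G| = 8; so <chi_5, chi_5> = 1 (norm-1 confirms irreducibility).

Proof sketch: Compute term by term over conjugacy classes (|C| * chi_5(C) * conj(chi_5(C))):
  1*(2)*conj(2) + 1*(-2)*conj(-2) + 2*(0)*conj(0) + 2*(0)*conj(0) + 2*(0)*conj(0)
  = (4) + (4) + (0) + (0) + (0)
  = 8.
Dividing by |G| = 8 gives 8/8 = 1, matching the row-orthogonality relation <chi_5, chi_5> = [chi_5 = chi_5].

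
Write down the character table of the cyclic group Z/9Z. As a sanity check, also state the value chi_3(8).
Character table of Z/9Z (irreps indexed chi_0,...,chi_8 with chi_k(m) = zeta_9^(k*m), zeta_9 = exp(2*pi*i/9)):
  irrep \ class  {0} (size 1)  {1} (size 1)    {2} (size 1)    {3} (size 1)    {4} (size 1)    {5} (size 1)    {6} (size 1)    {7} (size 1)    {8} (size 1)  
  chi_0          1             1               1               1               1               1               1               1               1             
  chi_1          1             exp(2*I*pi/9)   exp(4*I*pi/9)   exp(2*I*pi/3)   exp(8*I*pi/9)   exp(-8*I*pi/9)  exp(-2*I*pi/3)  exp(-4*I*pi/9)  exp(-2*I*pi/9)
  chi_2          1             exp(4*I*pi/9)   exp(8*I*pi/9)   exp(-2*I*pi/3)  exp(-2*I*pi/9)  exp(2*I*pi/9)   exp(2*I*pi/3)   exp(-8*I*pi/9)  exp(-4*I*pi/9)
  chi_3          1             exp(2*I*pi/3)   exp(-2*I*pi/3)  1               exp(2*I*pi/3)   exp(-2*I*pi/3)  1               exp(2*I*pi/3)   exp(-2*I*pi/3)
  chi_4          1             exp(8*I*pi/9)   exp(-2*I*pi/9)  exp(2*I*pi/3)   exp(-4*I*pi/9)  exp(4*I*pi/9)   exp(-2*I*pi/3)  exp(2*I*pi/9)   exp(-8*I*pi/9)
  chi_5          1             exp(-8*I*pi/9)  exp(2*I*pi/9)   exp(-2*I*pi/3)  exp(4*I*pi/9)   exp(-4*I*pi/9)  exp(2*I*pi/3)   exp(-2*I*pi/9)  exp(8*I*pi/9) 
  chi_6          1             exp(-2*I*pi/3)  exp(2*I*pi/3)   1               exp(-2*I*pi/3)  exp(2*I*pi/3)   1               exp(-2*I*pi/3)  exp(2*I*pi/3) 
  chi_7          1             exp(-4*I*pi/9)  exp(-8*I*pi/9)  exp(2*I*pi/3)   exp(2*I*pi/9)   exp(-2*I*pi/9)  exp(-2*I*pi/3)  exp(8*I*pi/9)   exp(4*I*pi/9) 
  chi_8          1             exp(-2*I*pi/9)  exp(-4*I*pi/9)  exp(-2*I*pi/3)  exp(-8*I*pi/9)  exp(8*I*pi/9)   exp(2*I*pi/3)   exp(4*I*pi/9)   exp(2*I*pi/9) 

Spot check: chi_3(8) = zeta_9^(3*8) = zeta_9^24 = exp(-2*I*pi/3).

Z/9Z is abelian, so all 9 irreducible complex representations are 1-dimensional. They are given by chi_k(m) = zeta_9^(k*m) for k = 0,...,8. Row orthogonality: sum_m chi_k(m) conj(chi_l(m)) = 9 * [k = l].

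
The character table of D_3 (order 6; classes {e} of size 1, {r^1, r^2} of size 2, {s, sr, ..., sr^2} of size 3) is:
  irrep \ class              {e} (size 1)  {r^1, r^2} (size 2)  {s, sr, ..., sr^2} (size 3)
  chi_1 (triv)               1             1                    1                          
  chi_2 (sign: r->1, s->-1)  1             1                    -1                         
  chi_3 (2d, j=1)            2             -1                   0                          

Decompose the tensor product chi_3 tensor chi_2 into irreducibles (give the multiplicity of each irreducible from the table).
chi_3 tensor chi_2 = chi_3 (all other irreducibles have multiplicity 0).

Proof sketch: The character of a tensor product is the pointwise product (chi_3 * chi_2)(C) = chi_3(C) * chi_2(C):
  {e}: (2)*(1), {r^1, r^2}: (-1)*(1), {s, sr, ..., sr^2}: (0)*(-1)
so (chi_3 * chi_2) takes values
  {e} -> 2, {r^1, r^2} -> -1, {s, sr, ..., sr^2} -> 0.
Now take the inner product of this character with each irreducible chi from the table, <chi_3*chi_2, chi> = (1/6) sum_C |C| (chi_3*chi_2)(C) conj(chi(C)):
  <chi_3*chi_2, chi_1> = (1/6)[1*(2)*conj(1) + 2*(-1)*conj(1) + 3*(0)*conj(1)]
      = (1/6)[(2) + (-2) + (0)] = 0/6 = 0
  <chi_3*chi_2, chi_2> = (1/6)[1*(2)*conj(1) + 2*(-1)*conj(1) + 3*(0)*conj(-1)]
      = (1/6)[(2) + (-2) + (0)] = 0/6 = 0
  <chi_3*chi_2, chi_3> = (1/6)[1*(2)*conj(2) + 2*(-1)*conj(-1) + 3*(0)*conj(0)]
      = (1/6)[(4) + (2) + (0)] = 6/6 = 1
Hence the multiplicities are chi_3: 1. Dimension check: dim(chi_3)*dim(chi_2) = 2*1 = 2 and sum (mult * dim) = 1*2 = 2.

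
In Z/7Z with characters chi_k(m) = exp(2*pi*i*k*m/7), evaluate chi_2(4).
chi_2(4) = zeta_7^8 = exp(2*I*pi/7)

Explanation: chi_2(4) = zeta_7^(2*4) = zeta_7^8. Since zeta_7^7 = 1, this equals zeta_7^1 = exp(2*pi*i*1/7) = exp(2*I*pi/7).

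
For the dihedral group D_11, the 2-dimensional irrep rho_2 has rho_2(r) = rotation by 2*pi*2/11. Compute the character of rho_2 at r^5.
chi_{rho_2}(r^5) = 2*cos(2*pi*2*5/11) = 2*cos(2*pi/11)

Argument: rho_2(r^5) is rotation by angle 2*pi*2*5/11, whose trace is 2*cos(2*pi*2*5/11) = 2*cos(2*pi/11).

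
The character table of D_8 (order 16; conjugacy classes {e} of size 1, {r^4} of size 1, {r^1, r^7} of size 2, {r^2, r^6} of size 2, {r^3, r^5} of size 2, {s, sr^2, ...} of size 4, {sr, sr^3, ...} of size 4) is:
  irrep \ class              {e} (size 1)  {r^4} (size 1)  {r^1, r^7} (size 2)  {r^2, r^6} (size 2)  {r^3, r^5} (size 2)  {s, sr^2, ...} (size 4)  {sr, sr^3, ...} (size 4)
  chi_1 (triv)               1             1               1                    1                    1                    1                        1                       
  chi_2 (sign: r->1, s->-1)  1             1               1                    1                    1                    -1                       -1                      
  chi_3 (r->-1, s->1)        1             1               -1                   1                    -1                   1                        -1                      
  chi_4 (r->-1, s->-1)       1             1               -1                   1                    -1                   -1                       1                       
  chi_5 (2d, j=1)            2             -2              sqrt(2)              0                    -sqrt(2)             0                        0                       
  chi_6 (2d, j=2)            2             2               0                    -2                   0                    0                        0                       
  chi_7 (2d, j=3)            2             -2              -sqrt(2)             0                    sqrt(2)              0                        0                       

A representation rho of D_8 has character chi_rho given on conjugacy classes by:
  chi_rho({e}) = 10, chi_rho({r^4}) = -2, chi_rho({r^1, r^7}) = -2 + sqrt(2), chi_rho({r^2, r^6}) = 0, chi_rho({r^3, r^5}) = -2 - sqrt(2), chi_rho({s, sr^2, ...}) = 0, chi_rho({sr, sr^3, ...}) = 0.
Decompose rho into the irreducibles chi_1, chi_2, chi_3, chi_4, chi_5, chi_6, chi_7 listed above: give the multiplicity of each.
Multiplicities: chi_1: 0, chi_2: 0, chi_3: 1, chi_4: 1, chi_5: 2, chi_6: 1, chi_7: 1.

Explanation: Use <chi_rho, chi> = (1/|G|) sum_C |C| * chi_rho(C) * conj(chi(C)) with |G| = 16 for each irreducible chi in the table:
  <chi_rho, chi_1> = (1/16)[1*(10)*conj(1) + 1*(-2)*conj(1) + 2*(-2 + sqrt(2))*conj(1) + 2*(0)*conj(1) + 2*(-2 - sqrt(2))*conj(1) + 4*(0)*conj(1) + 4*(0)*conj(1)]
      = (1/16)[(10) + (-2) + (-4 + 2*sqrt(2)) + (0) + (-4 - 2*sqrt(2)) + (0) + (0)] = 0/16 = 0
  <chi_rho, chi_2> = (1/16)[1*(10)*conj(1) + 1*(-2)*conj(1) + 2*(-2 + sqrt(2))*conj(1) + 2*(0)*conj(1) + 2*(-2 - sqrt(2))*conj(1) + 4*(0)*conj(-1) + 4*(0)*conj(-1)]
      = (1/16)[(10) + (-2) + (-4 + 2*sqrt(2)) + (0) + (-4 - 2*sqrt(2)) + (0) + (0)] = 0/16 = 0
  <chi_rho, chi_3> = (1/16)[1*(10)*conj(1) + 1*(-2)*conj(1) + 2*(-2 + sqrt(2))*conj(-1) + 2*(0)*conj(1) + 2*(-2 - sqrt(2))*conj(-1) + 4*(0)*conj(1) + 4*(0)*conj(-1)]
      = (1/16)[(10) + (-2) + (4 - 2*sqrt(2)) + (0) + (2*sqrt(2) + 4) + (0) + (0)] = 16/16 = 1
  <chi_rho, chi_4> = (1/16)[1*(10)*conj(1) + 1*(-2)*conj(1) + 2*(-2 + sqrt(2))*conj(-1) + 2*(0)*conj(1) + 2*(-2 - sqrt(2))*conj(-1) + 4*(0)*conj(-1) + 4*(0)*conj(1)]
      = (1/16)[(10) + (-2) + (4 - 2*sqrt(2)) + (0) + (2*sqrt(2) + 4) + (0) + (0)] = 16/16 = 1
  <chi_rho, chi_5> = (1/16)[1*(10)*conj(2) + 1*(-2)*conj(-2) + 2*(-2 + sqrt(2))*conj(sqrt(2)) + 2*(0)*conj(0) + 2*(-2 - sqrt(2))*conj(-sqrt(2)) + 4*(0)*conj(0) + 4*(0)*conj(0)]
      = (1/16)[(20) + (4) + (4 - 4*sqrt(2)) + (0) + (4 + 4*sqrt(2)) + (0) + (0)] = 32/16 = 2
  <chi_rho, chi_6> = (1/16)[1*(10)*conj(2) + 1*(-2)*conj(2) + 2*(-2 + sqrt(2))*conj(0) + 2*(0)*conj(-2) + 2*(-2 - sqrt(2))*conj(0) + 4*(0)*conj(0) + 4*(0)*conj(0)]
      = (1/16)[(20) + (-4) + (0) + (0) + (0) + (0) + (0)] = 16/16 = 1
  <chi_rho, chi_7> = (1/16)[1*(10)*conj(2) + 1*(-2)*conj(-2) + 2*(-2 + sqrt(2))*conj(-sqrt(2)) + 2*(0)*conj(0) + 2*(-2 - sqrt(2))*conj(sqrt(2)) + 4*(0)*conj(0) + 4*(0)*conj(0)]
      = (1/16)[(20) + (4) + (-4 + 4*sqrt(2)) + (0) + (-4*sqrt(2) - 4) + (0) + (0)] = 16/16 = 1
Dimension check: dim(rho) = sum (mult * dim) = 0*1 + 0*1 + 1*1 + 1*1 + 2*2 + 1*2 + 1*2 = 10 = chi_rho(e) = 10.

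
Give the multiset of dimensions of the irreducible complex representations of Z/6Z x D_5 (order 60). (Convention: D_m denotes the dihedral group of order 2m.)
Dimensions: 1, 1, 1, 1, 1, 1, 1, 1, 1, 1, 1, 1, 2, 2, 2, 2, 2, 2, 2, 2, 2, 2, 2, 2

Justification: There are 24 irreducibles (= number of conjugacy classes). Their dimensions d_i satisfy sum d_i^2 = |G| = 60: 1 + 1 + 1 + 1 + 1 + 1 + 1 + 1 + 1 + 1 + 1 + 1 + 4 + 4 + 4 + 4 + 4 + 4 + 4 + 4 + 4 + 4 + 4 + 4 = 60. (For the product with Z/6Z: each of the 6 1-dim characters of Z/6Z tensors with each irrep of D_5, giving 6 copies of each D_5-dimension.)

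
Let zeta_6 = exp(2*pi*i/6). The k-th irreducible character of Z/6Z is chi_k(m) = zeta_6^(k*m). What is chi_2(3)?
chi_2(3) = zeta_6^6 = 1

chi_2(3) = zeta_6^(2*3) = zeta_6^6. Since zeta_6^6 = 1, this equals zeta_6^0 = exp(2*pi*i*0/6) = 1.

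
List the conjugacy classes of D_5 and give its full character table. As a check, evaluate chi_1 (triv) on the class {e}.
Conjugacy classes: {e} of size 1, {r^1, r^4} of size 2, {r^2, r^3} of size 2, {s, sr, ..., sr^4} of size 5.
Character table:
  irrep \ class              {e} (size 1)  {r^1, r^4} (size 2)  {r^2, r^3} (size 2)  {s, sr, ..., sr^4} (size 5)
  chi_1 (triv)               1             1                    1                    1                          
  chi_2 (sign: r->1, s->-1)  1             1                    1                    -1                         
  chi_3 (2d, j=1)            2             -1/2 + sqrt(5)/2     -sqrt(5)/2 - 1/2     0                          
  chi_4 (2d, j=2)            2             -sqrt(5)/2 - 1/2     -1/2 + sqrt(5)/2     0                          

Spot check: chi_1 (triv) on {e} = 1.

Explanation: D_5 has order 2*5 = 10 with 4 conjugacy classes, hence 4 irreducibles. Sum of squared dims 1 + 1 + 4 + 4 = 10 = |G|. Linear characters come from the abelianisation; the 2-dimensional irreps have character r^k -> 2*cos(2*pi*j*k/5), reflections -> 0.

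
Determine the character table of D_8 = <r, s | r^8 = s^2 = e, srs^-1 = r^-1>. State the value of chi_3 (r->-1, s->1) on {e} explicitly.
Conjugacy classes: {e} of size 1, {r^4} of size 1, {r^1, r^7} of size 2, {r^2, r^6} of size 2, {r^3, r^5} of size 2, {s, sr^2, ...} of size 4, {sr, sr^3, ...} of size 4.
Character table:
  irrep \ class              {e} (size 1)  {r^4} (size 1)  {r^1, r^7} (size 2)  {r^2, r^6} (size 2)  {r^3, r^5} (size 2)  {s, sr^2, ...} (size 4)  {sr, sr^3, ...} (size 4)
  chi_1 (triv)               1             1               1                    1                    1                    1                        1                       
  chi_2 (sign: r->1, s->-1)  1             1               1                    1                    1                    -1                       -1                      
  chi_3 (r->-1, s->1)        1             1               -1                   1                    -1                   1                        -1                      
  chi_4 (r->-1, s->-1)       1             1               -1                   1                    -1                   -1                       1                       
  chi_5 (2d, j=1)            2             -2              sqrt(2)              0                    -sqrt(2)             0                        0                       
  chi_6 (2d, j=2)            2             2               0                    -2                   0                    0                        0                       
  chi_7 (2d, j=3)            2             -2              -sqrt(2)             0                    sqrt(2)              0                        0                       

Spot check: chi_3 (r->-1, s->1) on {e} = 1.

Reasoning: D_8 has order 2*8 = 16 with 7 conjugacy classes, hence 7 irreducibles. Sum of squared dims 1 + 1 + 1 + 1 + 4 + 4 + 4 = 16 = |G|. Linear characters come from the abelianisation; the 2-dimensional irreps have character r^k -> 2*cos(2*pi*j*k/8), reflections -> 0.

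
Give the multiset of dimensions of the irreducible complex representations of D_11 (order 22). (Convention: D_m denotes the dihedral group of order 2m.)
Dimensions: 1, 1, 2, 2, 2, 2, 2

Reasoning: There are 7 irreducibles (= number of conjugacy classes). Their dimensions d_i satisfy sum d_i^2 = |G| = 22: 1 + 1 + 4 + 4 + 4 + 4 + 4 = 22.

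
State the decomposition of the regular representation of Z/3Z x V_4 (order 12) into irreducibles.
Each irreducible V_i of dimension d_i appears with multiplicity d_i, i.e. rho_reg = (direct sum over all irreducibles V_i) d_i V_i. The irreducible dimensions for Z/3Z x V_4 are 1, 1, 1, 1, 1, 1, 1, 1, 1, 1, 1, 1: 12 irreducibles of dimension 1, each with multiplicity 1. Total dimension 12*1*1 = 12 = |G|.

Details: General theorem: in the regular representation of a finite group G, each irreducible appears with multiplicity equal to its dimension. Check: dim(rho_reg) = sum d_i^2 = 1 + 1 + 1 + 1 + 1 + 1 + 1 + 1 + 1 + 1 + 1 + 1 = 12 = |G|.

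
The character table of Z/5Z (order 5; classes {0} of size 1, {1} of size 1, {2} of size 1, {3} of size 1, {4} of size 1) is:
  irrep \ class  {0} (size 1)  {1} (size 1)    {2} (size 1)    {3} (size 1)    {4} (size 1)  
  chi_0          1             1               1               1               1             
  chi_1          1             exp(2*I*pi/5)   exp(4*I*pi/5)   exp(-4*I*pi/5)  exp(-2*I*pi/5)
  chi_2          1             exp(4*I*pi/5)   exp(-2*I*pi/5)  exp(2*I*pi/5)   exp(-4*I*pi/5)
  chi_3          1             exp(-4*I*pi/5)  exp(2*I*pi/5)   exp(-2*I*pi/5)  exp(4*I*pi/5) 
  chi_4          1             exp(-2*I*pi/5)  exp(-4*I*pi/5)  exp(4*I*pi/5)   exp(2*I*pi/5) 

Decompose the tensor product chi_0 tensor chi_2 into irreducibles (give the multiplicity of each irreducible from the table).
chi_0 tensor chi_2 = chi_2 (all other irreducibles have multiplicity 0).

Proof sketch: The character of a tensor product is the pointwise product (chi_0 * chi_2)(C) = chi_0(C) * chi_2(C):
  {0}: (1)*(1), {1}: (1)*(exp(4*I*pi/5)), {2}: (1)*(exp(-2*I*pi/5)), {3}: (1)*(exp(2*I*pi/5)), {4}: (1)*(exp(-4*I*pi/5))
so (chi_0 * chi_2) takes values
  {0} -> 1, {1} -> exp(4*I*pi/5), {2} -> exp(-2*I*pi/5), {3} -> exp(2*I*pi/5), {4} -> exp(-4*I*pi/5).
Now take the inner product of this character with each irreducible chi from the table, <chi_0*chi_2, chi> = (1/5) sum_C |C| (chi_0*chi_2)(C) conj(chi(C)):
  <chi_0*chi_2, chi_0> = (1/5)[1*(1)*conj(1) + 1*(exp(4*I*pi/5))*conj(1) + 1*(exp(-2*I*pi/5))*conj(1) + 1*(exp(2*I*pi/5))*conj(1) + 1*(exp(-4*I*pi/5))*conj(1)]
      = (1/5)[(1) + (exp(4*I*pi/5)) + (exp(-2*I*pi/5)) + (exp(2*I*pi/5)) + (exp(-4*I*pi/5))] = 0/5 = 0
  <chi_0*chi_2, chi_1> = (1/5)[1*(1)*conj(1) + 1*(exp(4*I*pi/5))*conj(exp(2*I*pi/5)) + 1*(exp(-2*I*pi/5))*conj(exp(4*I*pi/5)) + 1*(exp(2*I*pi/5))*conj(exp(-4*I*pi/5)) + 1*(exp(-4*I*pi/5))*conj(exp(-2*I*pi/5))]
      = (1/5)[(1) + (exp(2*I*pi/5)) + (exp(4*I*pi/5)) + (exp(-4*I*pi/5)) + (exp(-2*I*pi/5))] = 0/5 = 0
  <chi_0*chi_2, chi_2> = (1/5)[1*(1)*conj(1) + 1*(exp(4*I*pi/5))*conj(exp(4*I*pi/5)) + 1*(exp(-2*I*pi/5))*conj(exp(-2*I*pi/5)) + 1*(exp(2*I*pi/5))*conj(exp(2*I*pi/5)) + 1*(exp(-4*I*pi/5))*conj(exp(-4*I*pi/5))]
      = (1/5)[(1) + (1) + (1) + (1) + (1)] = 5/5 = 1
  <chi_0*chi_2, chi_3> = (1/5)[1*(1)*conj(1) + 1*(exp(4*I*pi/5))*conj(exp(-4*I*pi/5)) + 1*(exp(-2*I*pi/5))*conj(exp(2*I*pi/5)) + 1*(exp(2*I*pi/5))*conj(exp(-2*I*pi/5)) + 1*(exp(-4*I*pi/5))*conj(exp(4*I*pi/5))]
      = (1/5)[(1) + (exp(-2*I*pi/5)) + (exp(-4*I*pi/5)) + (exp(4*I*pi/5)) + (exp(2*I*pi/5))] = 0/5 = 0
  <chi_0*chi_2, chi_4> = (1/5)[1*(1)*conj(1) + 1*(exp(4*I*pi/5))*conj(exp(-2*I*pi/5)) + 1*(exp(-2*I*pi/5))*conj(exp(-4*I*pi/5)) + 1*(exp(2*I*pi/5))*conj(exp(4*I*pi/5)) + 1*(exp(-4*I*pi/5))*conj(exp(2*I*pi/5))]
      = (1/5)[(1) + (exp(-4*I*pi/5)) + (exp(2*I*pi/5)) + (exp(-2*I*pi/5)) + (exp(4*I*pi/5))] = 0/5 = 0
(Exp terms are combined using exp(i*s)*conj(exp(i*t)) = exp(i*(s-t)), and sums of them are collapsed using the identity that for every m > 1 the m distinct m-th roots of unity sum to 0, e.g. 1 + exp(2*I*pi/3) + exp(-2*I*pi/3) = 0.)
Hence the multiplicities are chi_2: 1. Dimension check: dim(chi_0)*dim(chi_2) = 1*1 = 1 and sum (mult * dim) = 1*1 = 1.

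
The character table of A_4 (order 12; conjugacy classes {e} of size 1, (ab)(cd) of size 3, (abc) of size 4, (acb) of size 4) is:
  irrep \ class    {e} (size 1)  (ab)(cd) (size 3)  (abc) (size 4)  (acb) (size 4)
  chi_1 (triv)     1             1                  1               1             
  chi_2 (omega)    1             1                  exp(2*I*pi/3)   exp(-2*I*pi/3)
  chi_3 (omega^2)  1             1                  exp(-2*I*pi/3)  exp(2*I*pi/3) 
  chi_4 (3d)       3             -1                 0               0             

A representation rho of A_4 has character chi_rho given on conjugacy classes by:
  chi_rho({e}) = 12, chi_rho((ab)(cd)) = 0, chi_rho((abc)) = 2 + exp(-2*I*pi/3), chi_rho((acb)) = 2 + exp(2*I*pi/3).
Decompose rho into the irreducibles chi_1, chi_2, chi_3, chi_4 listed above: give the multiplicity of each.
Multiplicities: chi_1: 2, chi_2: 0, chi_3: 1, chi_4: 3.

Details: Use <chi_rho, chi> = (1/|G|) sum_C |C| * chi_rho(C) * conj(chi(C)) with |G| = 12 for each irreducible chi in the table:
  <chi_rho, chi_1> = (1/12)[1*(12)*conj(1) + 3*(0)*conj(1) + 4*(2 + exp(-2*I*pi/3))*conj(1) + 4*(2 + exp(2*I*pi/3))*conj(1)]
      = (1/12)[(12) + (0) + (8 + 4*exp(-2*I*pi/3)) + (8 + 4*exp(2*I*pi/3))] = 24/12 = 2
  <chi_rho, chi_2> = (1/12)[1*(12)*conj(1) + 3*(0)*conj(1) + 4*(2 + exp(-2*I*pi/3))*conj(exp(2*I*pi/3)) + 4*(2 + exp(2*I*pi/3))*conj(exp(-2*I*pi/3))]
      = (1/12)[(12) + (0) + (8*exp(-2*I*pi/3) + 4*exp(2*I*pi/3)) + (4*exp(-2*I*pi/3) + 8*exp(2*I*pi/3))] = 0/12 = 0
  <chi_rho, chi_3> = (1/12)[1*(12)*conj(1) + 3*(0)*conj(1) + 4*(2 + exp(-2*I*pi/3))*conj(exp(-2*I*pi/3)) + 4*(2 + exp(2*I*pi/3))*conj(exp(2*I*pi/3))]
      = (1/12)[(12) + (0) + (4 + 8*exp(2*I*pi/3)) + (4 + 8*exp(-2*I*pi/3))] = 12/12 = 1
  <chi_rho, chi_4> = (1/12)[1*(12)*conj(3) + 3*(0)*conj(-1) + 4*(2 + exp(-2*I*pi/3))*conj(0) + 4*(2 + exp(2*I*pi/3))*conj(0)]
      = (1/12)[(36) + (0) + (0) + (0)] = 36/12 = 3
(Exp terms are combined using exp(i*s)*conj(exp(i*t)) = exp(i*(s-t)), and sums of them are collapsed using the identity that for every m > 1 the m distinct m-th roots of unity sum to 0, e.g. 1 + exp(2*I*pi/3) + exp(-2*I*pi/3) = 0.)
Dimension check: dim(rho) = sum (mult * dim) = 2*1 + 0*1 + 1*1 + 3*3 = 12 = chi_rho(e) = 12.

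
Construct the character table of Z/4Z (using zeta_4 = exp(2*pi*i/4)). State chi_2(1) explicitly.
Character table of Z/4Z (irreps indexed chi_0,...,chi_3 with chi_k(m) = zeta_4^(k*m), zeta_4 = exp(2*pi*i/4)):
  irrep \ class  {0} (size 1)  {1} (size 1)  {2} (size 1)  {3} (size 1)
  chi_0          1             1             1             1           
  chi_1          1             I             -1            -I          
  chi_2          1             -1            1             -1          
  chi_3          1             -I            -1            I           

Spot check: chi_2(1) = zeta_4^(2*1) = zeta_4^2 = -1.

Proof sketch: Z/4Z is abelian, so all 4 irreducible complex representations are 1-dimensional. They are given by chi_k(m) = zeta_4^(k*m) for k = 0,...,3. Row orthogonality: sum_m chi_k(m) conj(chi_l(m)) = 4 * [k = l].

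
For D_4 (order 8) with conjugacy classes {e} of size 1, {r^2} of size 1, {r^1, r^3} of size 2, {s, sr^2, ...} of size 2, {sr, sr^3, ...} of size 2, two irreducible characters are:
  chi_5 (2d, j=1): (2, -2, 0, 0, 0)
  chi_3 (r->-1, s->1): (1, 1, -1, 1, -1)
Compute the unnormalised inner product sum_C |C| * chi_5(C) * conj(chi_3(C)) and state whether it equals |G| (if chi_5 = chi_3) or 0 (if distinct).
Sum = 0; so <chi_5, chi_3> = 0 (distinct irreducibles are orthogonal).

Details: Compute term by term over conjugacy classes (|C| * chi_5(C) * conj(chi_3(C))):
  1*(2)*conj(1) + 1*(-2)*conj(1) + 2*(0)*conj(-1) + 2*(0)*conj(1) + 2*(0)*conj(-1)
  = (2) + (-2) + (0) + (0) + (0)
  = 0.
Dividing by |G| = 8 gives 0/8 = 0, matching the row-orthogonality relation <chi_5, chi_3> = [chi_5 = chi_3].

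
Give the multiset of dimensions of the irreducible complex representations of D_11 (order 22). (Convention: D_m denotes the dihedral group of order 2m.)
Dimensions: 1, 1, 2, 2, 2, 2, 2

Working: There are 7 irreducibles (= number of conjugacy classes). Their dimensions d_i satisfy sum d_i^2 = |G| = 22: 1 + 1 + 4 + 4 + 4 + 4 + 4 = 22.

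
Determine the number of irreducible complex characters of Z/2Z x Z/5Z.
10

Argument: The number of irreducible complex representations of a finite group equals its number of conjugacy classes. Z/2Z x Z/5Z is abelian of order 10, so every element is its own conjugacy class: 10 classes, so Z/2Z x Z/5Z (order 10) has exactly 10 irreducible complex representations.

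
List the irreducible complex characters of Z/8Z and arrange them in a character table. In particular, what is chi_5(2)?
Character table of Z/8Z (irreps indexed chi_0,...,chi_7 with chi_k(m) = zeta_8^(k*m), zeta_8 = exp(2*pi*i/8)):
  irrep \ class  {0} (size 1)  {1} (size 1)    {2} (size 1)  {3} (size 1)    {4} (size 1)  {5} (size 1)    {6} (size 1)  {7} (size 1)  
  chi_0          1             1               1             1               1             1               1             1             
  chi_1          1             exp(I*pi/4)     I             exp(3*I*pi/4)   -1            exp(-3*I*pi/4)  -I            exp(-I*pi/4)  
  chi_2          1             I               -1            -I              1             I               -1            -I            
  chi_3          1             exp(3*I*pi/4)   -I            exp(I*pi/4)     -1            exp(-I*pi/4)    I             exp(-3*I*pi/4)
  chi_4          1             -1              1             -1              1             -1              1             -1            
  chi_5          1             exp(-3*I*pi/4)  I             exp(-I*pi/4)    -1            exp(I*pi/4)     -I            exp(3*I*pi/4) 
  chi_6          1             -I              -1            I               1             -I              -1            I             
  chi_7          1             exp(-I*pi/4)    -I            exp(-3*I*pi/4)  -1            exp(3*I*pi/4)   I             exp(I*pi/4)   

Spot check: chi_5(2) = zeta_8^(5*2) = zeta_8^10 = I.

Working: Z/8Z is abelian, so all 8 irreducible complex representations are 1-dimensional. They are given by chi_k(m) = zeta_8^(k*m) for k = 0,...,7. Row orthogonality: sum_m chi_k(m) conj(chi_l(m)) = 8 * [k = l].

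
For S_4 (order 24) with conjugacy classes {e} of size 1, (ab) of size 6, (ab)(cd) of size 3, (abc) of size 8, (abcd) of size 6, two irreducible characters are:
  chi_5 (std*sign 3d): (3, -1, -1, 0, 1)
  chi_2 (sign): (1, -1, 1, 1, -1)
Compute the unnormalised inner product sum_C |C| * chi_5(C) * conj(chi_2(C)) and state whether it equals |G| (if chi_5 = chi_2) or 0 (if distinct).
Sum = 0; so <chi_5, chi_2> = 0 (distinct irreducibles are orthogonal).

Why: Compute term by term over conjugacy classes (|C| * chi_5(C) * conj(chi_2(C))):
  1*(3)*conj(1) + 6*(-1)*conj(-1) + 3*(-1)*conj(1) + 8*(0)*conj(1) + 6*(1)*conj(-1)
  = (3) + (6) + (-3) + (0) + (-6)
  = 0.
Dividing by |G| = 24 gives 0/24 = 0, matching the row-orthogonality relation <chi_5, chi_2> = [chi_5 = chi_2].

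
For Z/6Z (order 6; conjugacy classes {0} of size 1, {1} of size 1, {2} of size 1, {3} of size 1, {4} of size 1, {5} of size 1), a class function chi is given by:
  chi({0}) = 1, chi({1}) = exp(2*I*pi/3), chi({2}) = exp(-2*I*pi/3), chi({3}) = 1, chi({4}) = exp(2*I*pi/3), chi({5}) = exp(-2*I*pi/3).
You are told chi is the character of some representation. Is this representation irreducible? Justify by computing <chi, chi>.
Irreducible: <chi, chi> = 1.

Solution. <chi, chi> = (1/|G|) sum_C |C| * |chi(C)|^2 = (1/6)[1*|1|^2 + 1*|exp(2*I*pi/3)|^2 + 1*|exp(-2*I*pi/3)|^2 + 1*|1|^2 + 1*|exp(2*I*pi/3)|^2 + 1*|exp(-2*I*pi/3)|^2]
  = (1/6)[(1) + (1) + (1) + (1) + (1) + (1)] = 6/6 = 1.
(Exp terms are combined using exp(i*s)*conj(exp(i*t)) = exp(i*(s-t)), and sums of them are collapsed using the identity that for every m > 1 the m distinct m-th roots of unity sum to 0, e.g. 1 + exp(2*I*pi/3) + exp(-2*I*pi/3) = 0.)
A character is irreducible iff <chi, chi> = 1, so this representation is irreducible.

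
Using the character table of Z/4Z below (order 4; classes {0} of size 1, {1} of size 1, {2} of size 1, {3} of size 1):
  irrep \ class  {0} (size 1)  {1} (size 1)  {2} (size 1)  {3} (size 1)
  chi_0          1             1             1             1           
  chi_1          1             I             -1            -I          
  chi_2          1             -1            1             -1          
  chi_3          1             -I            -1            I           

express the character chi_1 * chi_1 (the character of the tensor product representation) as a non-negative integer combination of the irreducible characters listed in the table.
chi_1 tensor chi_1 = chi_2 (all other irreducibles have multiplicity 0).

Explanation: The character of a tensor product is the pointwise product (chi_1 * chi_1)(C) = chi_1(C) * chi_1(C):
  {0}: (1)*(1), {1}: (I)*(I), {2}: (-1)*(-1), {3}: (-I)*(-I)
so (chi_1 * chi_1) takes values
  {0} -> 1, {1} -> -1, {2} -> 1, {3} -> -1.
Now take the inner product of this character with each irreducible chi from the table, <chi_1*chi_1, chi> = (1/4) sum_C |C| (chi_1*chi_1)(C) conj(chi(C)):
  <chi_1*chi_1, chi_0> = (1/4)[1*(1)*conj(1) + 1*(-1)*conj(1) + 1*(1)*conj(1) + 1*(-1)*conj(1)]
      = (1/4)[(1) + (-1) + (1) + (-1)] = 0/4 = 0
  <chi_1*chi_1, chi_1> = (1/4)[1*(1)*conj(1) + 1*(-1)*conj(I) + 1*(1)*conj(-1) + 1*(-1)*conj(-I)]
      = (1/4)[(1) + (I) + (-1) + (-I)] = 0/4 = 0
  <chi_1*chi_1, chi_2> = (1/4)[1*(1)*conj(1) + 1*(-1)*conj(-1) + 1*(1)*conj(1) + 1*(-1)*conj(-1)]
      = (1/4)[(1) + (1) + (1) + (1)] = 4/4 = 1
  <chi_1*chi_1, chi_3> = (1/4)[1*(1)*conj(1) + 1*(-1)*conj(-I) + 1*(1)*conj(-1) + 1*(-1)*conj(I)]
      = (1/4)[(1) + (-I) + (-1) + (I)] = 0/4 = 0
(Exp terms are combined using exp(i*s)*conj(exp(i*t)) = exp(i*(s-t)), and sums of them are collapsed using the identity that for every m > 1 the m distinct m-th roots of unity sum to 0, e.g. 1 + exp(2*I*pi/3) + exp(-2*I*pi/3) = 0.)
Hence the multiplicities are chi_2: 1. Dimension check: dim(chi_1)*dim(chi_1) = 1*1 = 1 and sum (mult * dim) = 1*1 = 1.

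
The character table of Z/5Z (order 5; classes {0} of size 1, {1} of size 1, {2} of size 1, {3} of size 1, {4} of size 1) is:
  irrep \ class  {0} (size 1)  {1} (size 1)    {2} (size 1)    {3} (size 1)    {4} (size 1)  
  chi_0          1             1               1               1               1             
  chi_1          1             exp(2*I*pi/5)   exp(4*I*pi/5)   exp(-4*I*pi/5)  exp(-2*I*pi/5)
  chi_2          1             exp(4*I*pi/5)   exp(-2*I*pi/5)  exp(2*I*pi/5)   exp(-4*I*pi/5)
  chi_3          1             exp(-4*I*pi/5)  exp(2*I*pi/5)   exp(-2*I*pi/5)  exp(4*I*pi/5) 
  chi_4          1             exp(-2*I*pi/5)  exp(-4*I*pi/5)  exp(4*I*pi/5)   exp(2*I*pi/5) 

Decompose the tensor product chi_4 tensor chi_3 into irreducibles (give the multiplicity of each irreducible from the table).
chi_4 tensor chi_3 = chi_2 (all other irreducibles have multiplicity 0).

Reasoning: The character of a tensor product is the pointwise product (chi_4 * chi_3)(C) = chi_4(C) * chi_3(C):
  {0}: (1)*(1), {1}: (exp(-2*I*pi/5))*(exp(-4*I*pi/5)), {2}: (exp(-4*I*pi/5))*(exp(2*I*pi/5)), {3}: (exp(4*I*pi/5))*(exp(-2*I*pi/5)), {4}: (exp(2*I*pi/5))*(exp(4*I*pi/5))
so (chi_4 * chi_3) takes values
  {0} -> 1, {1} -> exp(4*I*pi/5), {2} -> exp(-2*I*pi/5), {3} -> exp(2*I*pi/5), {4} -> exp(-4*I*pi/5).
Now take the inner product of this character with each irreducible chi from the table, <chi_4*chi_3, chi> = (1/5) sum_C |C| (chi_4*chi_3)(C) conj(chi(C)):
  <chi_4*chi_3, chi_0> = (1/5)[1*(1)*conj(1) + 1*(exp(4*I*pi/5))*conj(1) + 1*(exp(-2*I*pi/5))*conj(1) + 1*(exp(2*I*pi/5))*conj(1) + 1*(exp(-4*I*pi/5))*conj(1)]
      = (1/5)[(1) + (exp(4*I*pi/5)) + (exp(-2*I*pi/5)) + (exp(2*I*pi/5)) + (exp(-4*I*pi/5))] = 0/5 = 0
  <chi_4*chi_3, chi_1> = (1/5)[1*(1)*conj(1) + 1*(exp(4*I*pi/5))*conj(exp(2*I*pi/5)) + 1*(exp(-2*I*pi/5))*conj(exp(4*I*pi/5)) + 1*(exp(2*I*pi/5))*conj(exp(-4*I*pi/5)) + 1*(exp(-4*I*pi/5))*conj(exp(-2*I*pi/5))]
      = (1/5)[(1) + (exp(2*I*pi/5)) + (exp(4*I*pi/5)) + (exp(-4*I*pi/5)) + (exp(-2*I*pi/5))] = 0/5 = 0
  <chi_4*chi_3, chi_2> = (1/5)[1*(1)*conj(1) + 1*(exp(4*I*pi/5))*conj(exp(4*I*pi/5)) + 1*(exp(-2*I*pi/5))*conj(exp(-2*I*pi/5)) + 1*(exp(2*I*pi/5))*conj(exp(2*I*pi/5)) + 1*(exp(-4*I*pi/5))*conj(exp(-4*I*pi/5))]
      = (1/5)[(1) + (1) + (1) + (1) + (1)] = 5/5 = 1
  <chi_4*chi_3, chi_3> = (1/5)[1*(1)*conj(1) + 1*(exp(4*I*pi/5))*conj(exp(-4*I*pi/5)) + 1*(exp(-2*I*pi/5))*conj(exp(2*I*pi/5)) + 1*(exp(2*I*pi/5))*conj(exp(-2*I*pi/5)) + 1*(exp(-4*I*pi/5))*conj(exp(4*I*pi/5))]
      = (1/5)[(1) + (exp(-2*I*pi/5)) + (exp(-4*I*pi/5)) + (exp(4*I*pi/5)) + (exp(2*I*pi/5))] = 0/5 = 0
  <chi_4*chi_3, chi_4> = (1/5)[1*(1)*conj(1) + 1*(exp(4*I*pi/5))*conj(exp(-2*I*pi/5)) + 1*(exp(-2*I*pi/5))*conj(exp(-4*I*pi/5)) + 1*(exp(2*I*pi/5))*conj(exp(4*I*pi/5)) + 1*(exp(-4*I*pi/5))*conj(exp(2*I*pi/5))]
      = (1/5)[(1) + (exp(-4*I*pi/5)) + (exp(2*I*pi/5)) + (exp(-2*I*pi/5)) + (exp(4*I*pi/5))] = 0/5 = 0
(Exp terms are combined using exp(i*s)*conj(exp(i*t)) = exp(i*(s-t)), and sums of them are collapsed using the identity that for every m > 1 the m distinct m-th roots of unity sum to 0, e.g. 1 + exp(2*I*pi/3) + exp(-2*I*pi/3) = 0.)
Hence the multiplicities are chi_2: 1. Dimension check: dim(chi_4)*dim(chi_3) = 1*1 = 1 and sum (mult * dim) = 1*1 = 1.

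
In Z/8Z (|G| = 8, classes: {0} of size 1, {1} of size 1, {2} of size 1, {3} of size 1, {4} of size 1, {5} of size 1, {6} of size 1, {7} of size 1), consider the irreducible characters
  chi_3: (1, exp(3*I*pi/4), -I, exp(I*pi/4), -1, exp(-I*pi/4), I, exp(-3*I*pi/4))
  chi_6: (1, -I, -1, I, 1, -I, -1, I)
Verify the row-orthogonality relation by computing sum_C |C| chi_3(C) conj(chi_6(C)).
Sum = 0; so <chi_3, chi_6> = 0 (distinct irreducibles are orthogonal).

Argument: Compute term by term over conjugacy classes (|C| * chi_3(C) * conj(chi_6(C))):
  1*(1)*conj(1) + 1*(exp(3*I*pi/4))*conj(-I) + 1*(-I)*conj(-1) + 1*(exp(I*pi/4))*conj(I) + 1*(-1)*conj(1) + 1*(exp(-I*pi/4))*conj(-I) + 1*(I)*conj(-1) + 1*(exp(-3*I*pi/4))*conj(I)
  = (1) + (exp(-3*I*pi/4)) + (I) + (-exp(3*I*pi/4)) + (-1) + (exp(I*pi/4)) + (-I) + (-exp(-I*pi/4))
  = 0.
(Exp terms are combined using exp(i*s)*conj(exp(i*t)) = exp(i*(s-t)), and sums of them are collapsed using the identity that for every m > 1 the m distinct m-th roots of unity sum to 0, e.g. 1 + exp(2*I*pi/3) + exp(-2*I*pi/3) = 0.)
Dividing by |G| = 8 gives 0/8 = 0, matching the row-orthogonality relation <chi_3, chi_6> = [chi_3 = chi_6].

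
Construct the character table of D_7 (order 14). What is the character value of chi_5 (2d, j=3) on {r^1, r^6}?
Conjugacy classes: {e} of size 1, {r^1, r^6} of size 2, {r^2, r^5} of size 2, {r^3, r^4} of size 2, {s, sr, ..., sr^6} of size 7.
Character table:
  irrep \ class              {e} (size 1)  {r^1, r^6} (size 2)  {r^2, r^5} (size 2)  {r^3, r^4} (size 2)  {s, sr, ..., sr^6} (size 7)
  chi_1 (triv)               1             1                    1                    1                    1                          
  chi_2 (sign: r->1, s->-1)  1             1                    1                    1                    -1                         
  chi_3 (2d, j=1)            2             2*cos(2*pi/7)        -2*cos(3*pi/7)       -2*cos(pi/7)         0                          
  chi_4 (2d, j=2)            2             -2*cos(3*pi/7)       -2*cos(pi/7)         2*cos(2*pi/7)        0                          
  chi_5 (2d, j=3)            2             -2*cos(pi/7)         2*cos(2*pi/7)        -2*cos(3*pi/7)       0                          

Spot check: chi_5 (2d, j=3) on {r^1, r^6} = -2*cos(pi/7).

Explanation: D_7 has order 2*7 = 14 with 5 conjugacy classes, hence 5 irreducibles. Sum of squared dims 1 + 1 + 4 + 4 + 4 = 14 = |G|. Linear characters come from the abelianisation; the 2-dimensional irreps have character r^k -> 2*cos(2*pi*j*k/7), reflections -> 0.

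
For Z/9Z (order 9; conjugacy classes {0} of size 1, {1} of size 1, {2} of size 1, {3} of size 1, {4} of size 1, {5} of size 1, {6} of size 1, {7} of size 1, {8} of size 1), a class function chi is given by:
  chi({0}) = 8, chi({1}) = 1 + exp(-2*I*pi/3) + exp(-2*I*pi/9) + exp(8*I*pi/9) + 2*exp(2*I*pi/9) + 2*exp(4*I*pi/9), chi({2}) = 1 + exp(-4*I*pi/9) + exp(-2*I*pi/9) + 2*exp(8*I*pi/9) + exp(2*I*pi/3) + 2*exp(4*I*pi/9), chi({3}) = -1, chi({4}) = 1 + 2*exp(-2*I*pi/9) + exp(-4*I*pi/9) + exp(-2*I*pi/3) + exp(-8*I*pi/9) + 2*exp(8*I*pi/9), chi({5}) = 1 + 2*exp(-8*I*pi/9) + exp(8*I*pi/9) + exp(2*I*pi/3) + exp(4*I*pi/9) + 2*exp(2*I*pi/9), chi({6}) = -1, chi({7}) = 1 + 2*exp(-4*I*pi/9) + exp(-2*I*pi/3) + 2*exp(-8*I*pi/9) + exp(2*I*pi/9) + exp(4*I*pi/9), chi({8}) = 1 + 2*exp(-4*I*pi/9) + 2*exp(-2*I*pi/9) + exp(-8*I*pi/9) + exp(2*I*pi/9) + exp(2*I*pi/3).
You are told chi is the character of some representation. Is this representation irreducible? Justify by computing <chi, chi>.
Not irreducible (reducible): <chi, chi> = 12 > 1.

Explanation: <chi, chi> = (1/|G|) sum_C |C| * |chi(C)|^2 = (1/9)[1*|8|^2 + 1*|1 + exp(-2*I*pi/3) + exp(-2*I*pi/9) + exp(8*I*pi/9) + 2*exp(2*I*pi/9) + 2*exp(4*I*pi/9)|^2 + 1*|1 + exp(-4*I*pi/9) + exp(-2*I*pi/9) + 2*exp(8*I*pi/9) + exp(2*I*pi/3) + 2*exp(4*I*pi/9)|^2 + 1*|-1|^2 + 1*|1 + 2*exp(-2*I*pi/9) + exp(-4*I*pi/9) + exp(-2*I*pi/3) + exp(-8*I*pi/9) + 2*exp(8*I*pi/9)|^2 + 1*|1 + 2*exp(-8*I*pi/9) + exp(8*I*pi/9) + exp(2*I*pi/3) + exp(4*I*pi/9) + 2*exp(2*I*pi/9)|^2 + 1*|-1|^2 + 1*|1 + 2*exp(-4*I*pi/9) + exp(-2*I*pi/3) + 2*exp(-8*I*pi/9) + exp(2*I*pi/9) + exp(4*I*pi/9)|^2 + 1*|1 + 2*exp(-4*I*pi/9) + 2*exp(-2*I*pi/9) + exp(-8*I*pi/9) + exp(2*I*pi/9) + exp(2*I*pi/3)|^2]
  = (1/9)[(64) + (12 + 8*exp(-4*I*pi/9) + 7*exp(-2*I*pi/9) + 5*exp(-2*I*pi/3) + 6*exp(-8*I*pi/9) + 6*exp(8*I*pi/9) + 5*exp(2*I*pi/3) + 7*exp(2*I*pi/9) + 8*exp(4*I*pi/9)) + (12 + 7*exp(-4*I*pi/9) + 5*exp(-2*I*pi/3) + 6*exp(-2*I*pi/9) + 8*exp(-8*I*pi/9) + 8*exp(8*I*pi/9) + 6*exp(2*I*pi/9) + 5*exp(2*I*pi/3) + 7*exp(4*I*pi/9)) + (1) + (12 + 6*exp(-4*I*pi/9) + 8*exp(-2*I*pi/9) + 5*exp(-2*I*pi/3) + 7*exp(-8*I*pi/9) + 7*exp(8*I*pi/9) + 5*exp(2*I*pi/3) + 8*exp(2*I*pi/9) + 6*exp(4*I*pi/9)) + (12 + 6*exp(-4*I*pi/9) + 8*exp(-2*I*pi/9) + 5*exp(-2*I*pi/3) + 7*exp(-8*I*pi/9) + 7*exp(8*I*pi/9) + 5*exp(2*I*pi/3) + 8*exp(2*I*pi/9) + 6*exp(4*I*pi/9)) + (1) + (12 + 7*exp(-4*I*pi/9) + 5*exp(-2*I*pi/3) + 6*exp(-2*I*pi/9) + 8*exp(-8*I*pi/9) + 8*exp(8*I*pi/9) + 6*exp(2*I*pi/9) + 5*exp(2*I*pi/3) + 7*exp(4*I*pi/9)) + (12 + 8*exp(-4*I*pi/9) + 7*exp(-2*I*pi/9) + 5*exp(-2*I*pi/3) + 6*exp(-8*I*pi/9) + 6*exp(8*I*pi/9) + 5*exp(2*I*pi/3) + 7*exp(2*I*pi/9) + 8*exp(4*I*pi/9))] = 108/9 = 12.
(Exp terms are combined using exp(i*s)*conj(exp(i*t)) = exp(i*(s-t)), and sums of them are collapsed using the identity that for every m > 1 the m distinct m-th roots of unity sum to 0, e.g. 1 + exp(2*I*pi/3) + exp(-2*I*pi/3) = 0.)
A character is irreducible iff <chi, chi> = 1, so this representation is reducible.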